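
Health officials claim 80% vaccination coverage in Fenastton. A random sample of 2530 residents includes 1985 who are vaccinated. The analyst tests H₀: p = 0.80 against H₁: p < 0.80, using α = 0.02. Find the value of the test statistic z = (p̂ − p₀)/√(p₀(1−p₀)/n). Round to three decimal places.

z = -1.938

p̂ = 1985/2530 ≈ 0.7845850.
SE = √(p₀(1−p₀)/n) = √(0.16/2530) = 0.0079524.
z = (0.7845850 − 0.8)/0.0079524 = -0.0154150/0.0079524 = -1.938.
p-value = P(Z < -1.938) ≈ 0.0263, so at α = 0.02 we fail to reject H₀.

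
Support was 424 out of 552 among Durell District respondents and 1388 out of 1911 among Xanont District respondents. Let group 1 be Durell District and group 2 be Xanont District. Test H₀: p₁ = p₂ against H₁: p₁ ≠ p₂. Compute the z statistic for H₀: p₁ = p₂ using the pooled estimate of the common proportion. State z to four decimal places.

z = 1.9615

p̂₁ = 424/552 = 0.768116, p̂₂ = 1388/1911 = 0.726321.
Pooled p̂ = (424+1388)/(552+1911) = 1812/2463 = 0.735688.
SE = √(0.194451 × 0.00233488) = 0.021308.
z = (0.768116 − 0.726321)/0.021308 = 0.041795/0.021308 = 1.9615.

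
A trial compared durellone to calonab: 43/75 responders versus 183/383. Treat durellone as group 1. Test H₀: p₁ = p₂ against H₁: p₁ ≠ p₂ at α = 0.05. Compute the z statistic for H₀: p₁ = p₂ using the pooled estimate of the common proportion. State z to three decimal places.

z = 1.513

p̂₁ = 43/75 = 0.57333, p̂₂ = 183/383 = 0.47781.
Pooled p̂ = (43+183)/(75+383) = 226/458 = 0.49345.
SE = √(0.249957 × 0.0159443) = 0.06313.
z = (0.57333 − 0.47781)/0.06313 = 0.09552/0.06313 = 1.513.
Two-sided p-value ≈ 2·Φ(−1.513) = 0.1302; since p > α = 0.05, fail to reject H₀.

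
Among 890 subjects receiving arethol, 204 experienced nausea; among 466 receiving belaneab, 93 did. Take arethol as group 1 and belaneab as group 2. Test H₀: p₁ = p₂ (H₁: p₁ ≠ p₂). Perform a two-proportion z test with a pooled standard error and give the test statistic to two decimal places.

z = 1.25

p̂₁ = 204/890 = 0.2292, p̂₂ = 93/466 = 0.1996.
Pooled p̂ = (204+93)/(890+466) = 297/1356 = 0.2190.
SE = √(p̂(1−p̂)(1/n₁+1/n₂)) = √(0.2190·0.7810·0.00326952) = √(0.000559264) = 0.0236.
z = (0.2292 − 0.1996)/0.0236 = 0.0296/0.0236 = 1.25.
p-value = 2·P(Z > 1.253) ≈ 0.2100.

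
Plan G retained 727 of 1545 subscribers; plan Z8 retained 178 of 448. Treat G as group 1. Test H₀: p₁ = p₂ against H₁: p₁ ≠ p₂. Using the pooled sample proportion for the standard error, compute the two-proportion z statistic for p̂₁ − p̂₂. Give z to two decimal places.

z = 2.74

p̂₁ = 727/1545 = 0.47055, p̂₂ = 178/448 = 0.39732.
Pooled p̂ = (727+178)/(1545+448) = 905/1993 = 0.45409.
SE = √(0.247892 × 0.00287939) = 0.02672.
z = (0.47055 − 0.39732)/0.02672 = 0.07323/0.02672 = 2.74.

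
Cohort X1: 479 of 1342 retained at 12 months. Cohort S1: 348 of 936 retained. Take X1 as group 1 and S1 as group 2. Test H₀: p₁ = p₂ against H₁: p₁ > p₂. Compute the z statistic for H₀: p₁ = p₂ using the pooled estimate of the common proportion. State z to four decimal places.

z = -0.7259

p̂₁ = 479/1342 ≈ 0.356930, p̂₂ = 348/936 ≈ 0.371795.
Pooled p̂ = (479+348)/(1342+936) = 827/2278 = 0.363038.
SE = √(0.231241 × 0.00181353) = 0.020478.
z = (0.356930 − 0.371795)/0.020478 = -0.014865/0.020478 = -0.7259.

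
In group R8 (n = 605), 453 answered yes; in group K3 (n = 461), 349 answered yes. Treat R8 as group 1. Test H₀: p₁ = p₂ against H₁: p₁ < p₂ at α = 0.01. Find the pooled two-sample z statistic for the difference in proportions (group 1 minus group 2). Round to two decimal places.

z = -0.31

p̂₁ = 453/605 ≈ 0.7488, p̂₂ = 349/461 ≈ 0.7570.
Pooled p̂ = (453+349)/(605+461) = 802/1066 = 0.7523.
SE = √(p̂(1−p̂)(1/n₁+1/n₂)) = √(0.7523·0.2477·0.00382209) = √(0.000712139) = 0.0267.
z = (0.7488 − 0.7570)/0.0267 = -0.0082/0.0267 = -0.31.
p-value = P(Z < -0.311) ≈ 0.3780. With α = 0.01, fail to reject H₀.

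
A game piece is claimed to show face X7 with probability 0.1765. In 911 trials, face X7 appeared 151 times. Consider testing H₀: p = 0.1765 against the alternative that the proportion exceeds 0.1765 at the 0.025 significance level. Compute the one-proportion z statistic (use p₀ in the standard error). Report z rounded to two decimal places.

p̂ = 151/911 = 0.1658.
Standard error under H₀: √(0.1765×0.8235/911) = 0.0126.
z = (0.1658 − 0.1765)/0.0126 = -0.0107/0.0126 = -0.85.
p-value = P(Z > -0.851) ≈ 0.8026. With α = 0.025, fail to reject H₀.

z = -0.85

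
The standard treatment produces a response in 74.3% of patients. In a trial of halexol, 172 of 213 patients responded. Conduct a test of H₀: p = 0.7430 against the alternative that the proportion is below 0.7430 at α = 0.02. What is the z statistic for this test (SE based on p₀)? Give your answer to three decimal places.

p̂ = 172/213 ≈ 0.80751.
Standard error under H₀: √(0.743×0.257/213) = 0.02994.
z = (0.80751 − 0.743)/0.02994 = 0.06451/0.02994 = 2.155.
p-value = P(Z < 2.155) ≈ 0.9844. With α = 0.02, fail to reject H₀.

z = 2.155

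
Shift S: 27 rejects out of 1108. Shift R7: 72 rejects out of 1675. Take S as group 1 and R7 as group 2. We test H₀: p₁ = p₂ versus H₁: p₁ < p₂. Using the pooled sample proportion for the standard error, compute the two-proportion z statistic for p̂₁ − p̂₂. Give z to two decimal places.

p̂₁ = 27/1108 ≈ 0.02437, p̂₂ = 72/1675 ≈ 0.04299.
Pooled p̂ = (27+72)/(1108+1675) = 99/2783 = 0.03557.
SE = √(p̂(1−p̂)(1/n₁+1/n₂)) = √(0.03557·0.96443·0.00149954) = √(5.14458e-05) = 0.00717.
z = (0.02437 − 0.04299)/0.00717 = -0.01862/0.00717 = -2.60.

z = -2.60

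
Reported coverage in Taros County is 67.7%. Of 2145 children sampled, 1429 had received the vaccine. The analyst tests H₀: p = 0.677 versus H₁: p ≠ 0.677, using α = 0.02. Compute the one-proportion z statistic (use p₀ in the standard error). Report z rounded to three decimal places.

z = -1.070

p̂ = 1429/2145 ≈ 0.666200.
SE = √(p₀(1−p₀)/n) = √(0.21867/2145) = 0.010097.
z = (0.666200 − 0.677)/0.010097 = -0.010800/0.010097 = -1.070.
p-value = 2·P(Z > 1.070) ≈ 0.2848, so at α = 0.02 we fail to reject H₀.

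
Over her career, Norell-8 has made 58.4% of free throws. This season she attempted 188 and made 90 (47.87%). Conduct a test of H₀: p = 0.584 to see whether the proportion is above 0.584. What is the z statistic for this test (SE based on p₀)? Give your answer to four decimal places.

p̂ = 90/188 = 0.478723.
Standard error under H₀: √(0.584×0.416/188) = 0.035948.
z = (0.478723 − 0.584)/0.035948 = -0.105277/0.035948 = -2.9286.
p-value = P(Z > -2.929) ≈ 0.9983.

z = -2.9286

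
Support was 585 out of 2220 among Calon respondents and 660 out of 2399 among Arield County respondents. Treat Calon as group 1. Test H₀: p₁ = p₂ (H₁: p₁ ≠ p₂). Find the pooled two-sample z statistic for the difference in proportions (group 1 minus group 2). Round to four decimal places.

z = -0.8878

p̂₁ = 585/2220 = 0.263514, p̂₂ = 660/2399 = 0.275115.
Pooled p̂ = (585+660)/(2220+2399) = 1245/4619 = 0.269539.
SE = √(p̂(1−p̂)(1/n₁+1/n₂)) = √(0.269539·0.730461·0.000867291) = √(0.000170759) = 0.013067.
z = (0.263514 − 0.275115)/0.013067 = -0.011601/0.013067 = -0.8878.
p-value = 2·P(Z > 0.888) ≈ 0.3747.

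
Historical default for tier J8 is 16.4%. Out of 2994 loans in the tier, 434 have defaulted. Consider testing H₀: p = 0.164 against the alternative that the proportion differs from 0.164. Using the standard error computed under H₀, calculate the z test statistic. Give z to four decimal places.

z = -2.8141

p̂ = 434/2994 ≈ 0.144957.
SE = √(p₀(1−p₀)/n) = √(0.1371/2994) = 0.006767.
z = (0.144957 − 0.164)/0.006767 = -0.019043/0.006767 = -2.8141.
p-value = 2·P(Z > 2.814) ≈ 0.0049.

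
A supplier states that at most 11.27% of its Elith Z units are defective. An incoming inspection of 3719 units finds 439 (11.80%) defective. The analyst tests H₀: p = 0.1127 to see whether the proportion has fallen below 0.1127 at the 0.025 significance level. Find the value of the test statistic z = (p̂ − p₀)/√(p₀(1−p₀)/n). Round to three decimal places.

p̂ = 439/3719 ≈ 0.118042.
Standard error under H₀: √(0.1127×0.8873/3719) = 0.005185.
z = (0.118042 − 0.1127)/0.005185 = 0.005342/0.005185 = 1.030.
p-value = P(Z < 1.030) ≈ 0.8486; since p > α = 0.025, fail to reject H₀.

z = 1.030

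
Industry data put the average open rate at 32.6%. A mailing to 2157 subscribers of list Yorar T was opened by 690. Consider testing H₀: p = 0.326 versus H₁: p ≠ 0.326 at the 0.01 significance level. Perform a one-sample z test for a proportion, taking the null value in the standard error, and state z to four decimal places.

p̂ = 690/2157 = 0.319889.
Under H₀, SE = √(0.326·0.674/2157) = √(0.000101866) = 0.010093.
z = (0.319889 − 0.326)/0.010093 = -0.006111/0.010093 = -0.6055.
Two-sided p-value ≈ 2·Φ(−0.606) = 0.5448. With α = 0.01, fail to reject H₀.

z = -0.6055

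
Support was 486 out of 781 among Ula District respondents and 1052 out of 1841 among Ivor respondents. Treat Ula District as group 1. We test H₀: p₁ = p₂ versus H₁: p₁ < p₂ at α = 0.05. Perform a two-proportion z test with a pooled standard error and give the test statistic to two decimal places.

z = 2.42

p̂₁ = 486/781 ≈ 0.6223, p̂₂ = 1052/1841 ≈ 0.5714.
Pooled p̂ = (486+1052)/(781+1841) = 1538/2622 = 0.5866.
SE = √(0.242505 × 0.00182359) = 0.0210.
z = (0.6223 − 0.5714)/0.0210 = 0.0509/0.0210 = 2.42.
p-value = P(Z < 2.418) ≈ 0.9922. With α = 0.05, fail to reject H₀.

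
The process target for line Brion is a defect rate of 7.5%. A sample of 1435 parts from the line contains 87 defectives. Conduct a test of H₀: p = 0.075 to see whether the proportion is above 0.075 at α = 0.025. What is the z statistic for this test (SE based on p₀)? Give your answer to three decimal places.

p̂ = 87/1435 ≈ 0.060627.
Under H₀, SE = √(0.075·0.925/1435) = √(4.83449e-05) = 0.006953.
z = (0.060627 − 0.075)/0.006953 = -0.014373/0.006953 = -2.067.
p-value = P(Z > -2.067) ≈ 0.9806. With α = 0.025, fail to reject H₀.

z = -2.067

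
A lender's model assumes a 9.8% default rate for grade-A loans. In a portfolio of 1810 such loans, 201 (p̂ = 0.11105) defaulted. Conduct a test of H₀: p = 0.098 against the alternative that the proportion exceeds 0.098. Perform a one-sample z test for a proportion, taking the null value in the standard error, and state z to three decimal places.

p̂ = 201/1810 ≈ 0.11105.
SE = √(p₀(1−p₀)/n) = √(0.088396/1810) = 0.00699.
z = (0.11105 − 0.098)/0.00699 = 0.01305/0.00699 = 1.867.

z = 1.867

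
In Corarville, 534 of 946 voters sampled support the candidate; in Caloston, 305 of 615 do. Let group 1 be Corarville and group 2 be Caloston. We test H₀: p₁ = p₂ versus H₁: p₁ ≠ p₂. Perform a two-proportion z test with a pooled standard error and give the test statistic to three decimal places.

z = 2.654

p̂₁ = 534/946 ≈ 0.56448, p̂₂ = 305/615 ≈ 0.49593.
Pooled p̂ = (534+305)/(946+615) = 839/1561 = 0.53748.
SE = √(0.248596 × 0.0026831) = 0.02583.
z = (0.56448 − 0.49593)/0.02583 = 0.06855/0.02583 = 2.654.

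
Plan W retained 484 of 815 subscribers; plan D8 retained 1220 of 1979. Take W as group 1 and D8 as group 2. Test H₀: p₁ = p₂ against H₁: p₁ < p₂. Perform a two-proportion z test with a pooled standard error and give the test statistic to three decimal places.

p̂₁ = 484/815 = 0.593865, p̂₂ = 1220/1979 = 0.616473.
Pooled p̂ = (484+1220)/(815+1979) = 1704/2794 = 0.609878.
SE = √(p̂(1−p̂)(1/n₁+1/n₂)) = √(0.609878·0.390122·0.0017323) = √(0.00041216) = 0.020302.
z = (0.593865 − 0.616473)/0.020302 = -0.022608/0.020302 = -1.114.

z = -1.114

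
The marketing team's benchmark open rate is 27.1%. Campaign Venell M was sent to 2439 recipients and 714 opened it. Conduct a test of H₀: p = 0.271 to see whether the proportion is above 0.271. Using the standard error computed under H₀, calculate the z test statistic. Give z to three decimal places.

z = 2.416

p̂ = 714/2439 ≈ 0.29274.
Standard error under H₀: √(0.271×0.729/2439) = 0.00900.
z = (0.29274 − 0.271)/0.00900 = 0.02174/0.00900 = 2.416.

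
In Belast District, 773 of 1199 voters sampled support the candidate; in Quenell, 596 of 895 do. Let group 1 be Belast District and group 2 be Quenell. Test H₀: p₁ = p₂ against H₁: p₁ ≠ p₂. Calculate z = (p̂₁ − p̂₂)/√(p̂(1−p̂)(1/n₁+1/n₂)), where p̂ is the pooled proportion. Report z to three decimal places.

z = -1.010

p̂₁ = 773/1199 = 0.64470, p̂₂ = 596/895 = 0.66592.
Pooled p̂ = (773+596)/(1199+895) = 1369/2094 = 0.65377.
SE = √(p̂(1−p̂)(1/n₁+1/n₂)) = √(0.65377·0.34623·0.00195135) = √(0.000441695) = 0.02102.
z = (0.64470 − 0.66592)/0.02102 = -0.02122/0.02102 = -1.010.
Two-sided p-value ≈ 2·Φ(−1.010) = 0.3127.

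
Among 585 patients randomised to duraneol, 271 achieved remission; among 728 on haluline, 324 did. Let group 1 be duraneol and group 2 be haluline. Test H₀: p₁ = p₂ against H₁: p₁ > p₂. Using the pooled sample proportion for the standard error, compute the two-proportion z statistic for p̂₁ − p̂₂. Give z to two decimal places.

z = 0.66

p̂₁ = 271/585 ≈ 0.4632, p̂₂ = 324/728 ≈ 0.4451.
Pooled p̂ = (271+324)/(585+728) = 595/1313 = 0.4532.
SE = √(0.247806 × 0.00308303) = 0.0276.
z = (0.4632 − 0.4451)/0.0276 = 0.0181/0.0276 = 0.66.
p-value = P(Z > 0.658) ≈ 0.2552.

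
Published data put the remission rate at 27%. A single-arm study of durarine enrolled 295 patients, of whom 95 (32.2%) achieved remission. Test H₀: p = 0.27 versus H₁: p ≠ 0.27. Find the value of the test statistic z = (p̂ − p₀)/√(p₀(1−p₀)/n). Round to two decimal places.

z = 2.01

p̂ = 95/295 ≈ 0.32203.
SE = √(p₀(1−p₀)/n) = √(0.1971/295) = 0.02585.
z = (0.32203 − 0.27)/0.02585 = 0.05203/0.02585 = 2.01.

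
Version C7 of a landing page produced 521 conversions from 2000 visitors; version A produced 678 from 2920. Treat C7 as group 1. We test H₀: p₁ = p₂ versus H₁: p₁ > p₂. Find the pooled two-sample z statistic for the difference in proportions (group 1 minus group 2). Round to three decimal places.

p̂₁ = 521/2000 = 0.26050, p̂₂ = 678/2920 = 0.23219.
Pooled p̂ = (521+678)/(2000+2920) = 1199/4920 = 0.24370.
SE = √(p̂(1−p̂)(1/n₁+1/n₂)) = √(0.24370·0.75630·0.000842466) = √(0.000155275) = 0.01246.
z = (0.26050 − 0.23219)/0.01246 = 0.02831/0.01246 = 2.272.

z = 2.272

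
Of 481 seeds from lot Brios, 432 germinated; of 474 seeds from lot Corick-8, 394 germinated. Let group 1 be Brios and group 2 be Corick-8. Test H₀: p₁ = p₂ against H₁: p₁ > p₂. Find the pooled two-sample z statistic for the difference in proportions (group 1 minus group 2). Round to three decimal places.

p̂₁ = 432/481 = 0.898129, p̂₂ = 394/474 = 0.831224.
Pooled p̂ = (432+394)/(481+474) = 826/955 = 0.864921.
SE = √(0.116832 × 0.00418871) = 0.022122.
z = (0.898129 − 0.831224)/0.022122 = 0.066905/0.022122 = 3.024.
p-value = P(Z > 3.024) ≈ 0.0012.

z = 3.024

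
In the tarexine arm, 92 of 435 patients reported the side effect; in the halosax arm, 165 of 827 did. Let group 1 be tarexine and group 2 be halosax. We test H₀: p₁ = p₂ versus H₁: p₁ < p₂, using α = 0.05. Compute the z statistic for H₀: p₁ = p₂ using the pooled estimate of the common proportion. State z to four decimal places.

z = 0.5022

p̂₁ = 92/435 = 0.211494, p̂₂ = 165/827 = 0.199516.
Pooled p̂ = (92+165)/(435+827) = 257/1262 = 0.203645.
SE = √(p̂(1−p̂)(1/n₁+1/n₂)) = √(0.203645·0.796355·0.00350804) = √(0.000568912) = 0.023852.
z = (0.211494 − 0.199516)/0.023852 = 0.011978/0.023852 = 0.5022.
p-value = P(Z < 0.502) ≈ 0.6922; since p > α = 0.05, fail to reject H₀.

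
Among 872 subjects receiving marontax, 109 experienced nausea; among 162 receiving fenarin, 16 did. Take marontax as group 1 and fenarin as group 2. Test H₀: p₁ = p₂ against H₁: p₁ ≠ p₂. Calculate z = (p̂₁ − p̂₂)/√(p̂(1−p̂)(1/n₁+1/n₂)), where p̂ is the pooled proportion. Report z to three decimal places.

z = 0.941

p̂₁ = 109/872 ≈ 0.125000, p̂₂ = 16/162 ≈ 0.098765.
Pooled p̂ = (109+16)/(872+162) = 125/1034 = 0.120890.
SE = √(p̂(1−p̂)(1/n₁+1/n₂)) = √(0.120890·0.879110·0.00731963) = √(0.000777897) = 0.027891.
z = (0.125000 − 0.098765)/0.027891 = 0.026235/0.027891 = 0.941.
p-value = 2·P(Z > 0.941) ≈ 0.3469.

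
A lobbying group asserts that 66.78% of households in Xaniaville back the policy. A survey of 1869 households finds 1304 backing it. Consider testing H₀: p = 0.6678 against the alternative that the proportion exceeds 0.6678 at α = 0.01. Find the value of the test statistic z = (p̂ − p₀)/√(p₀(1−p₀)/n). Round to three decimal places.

z = 2.744

p̂ = 1304/1869 = 0.697699.
Under H₀, SE = √(0.6678·0.3322/1869) = √(0.000118696) = 0.010895.
z = (0.697699 − 0.6678)/0.010895 = 0.029899/0.010895 = 2.744.
p-value = P(Z > 2.744) ≈ 0.0030, so at α = 0.01 we reject H₀.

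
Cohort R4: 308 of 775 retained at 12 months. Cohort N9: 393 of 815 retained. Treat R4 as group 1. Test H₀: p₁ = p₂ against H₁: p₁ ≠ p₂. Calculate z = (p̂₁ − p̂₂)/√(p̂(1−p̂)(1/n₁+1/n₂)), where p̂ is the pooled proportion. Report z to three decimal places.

p̂₁ = 308/775 ≈ 0.39742, p̂₂ = 393/815 ≈ 0.48221.
Pooled p̂ = (308+393)/(775+815) = 701/1590 = 0.44088.
SE = √(0.246505 × 0.00251732) = 0.02491.
z = (0.39742 − 0.48221)/0.02491 = -0.08479/0.02491 = -3.404.
Two-sided p-value ≈ 2·Φ(−3.404) = 0.0007.

z = -3.404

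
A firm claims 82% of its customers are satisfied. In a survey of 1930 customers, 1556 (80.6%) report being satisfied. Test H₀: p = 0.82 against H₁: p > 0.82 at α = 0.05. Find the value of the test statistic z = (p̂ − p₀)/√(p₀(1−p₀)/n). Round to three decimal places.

p̂ = 1556/1930 = 0.806218.
SE = √(p₀(1−p₀)/n) = √(0.1476/1930) = 0.008745.
z = (0.806218 − 0.82)/0.008745 = -0.013782/0.008745 = -1.576.
p-value = P(Z > -1.576) ≈ 0.9425; since p > α = 0.05, fail to reject H₀.

z = -1.576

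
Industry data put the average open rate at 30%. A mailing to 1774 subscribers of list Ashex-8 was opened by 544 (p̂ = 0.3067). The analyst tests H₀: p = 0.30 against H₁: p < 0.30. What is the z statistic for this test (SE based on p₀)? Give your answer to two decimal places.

p̂ = 544/1774 ≈ 0.3067.
Under H₀, SE = √(0.3·0.7/1774) = √(0.000118377) = 0.0109.
z = (0.3067 − 0.3)/0.0109 = 0.0067/0.0109 = 0.61.
p-value = P(Z < 0.611) ≈ 0.7295.

z = 0.61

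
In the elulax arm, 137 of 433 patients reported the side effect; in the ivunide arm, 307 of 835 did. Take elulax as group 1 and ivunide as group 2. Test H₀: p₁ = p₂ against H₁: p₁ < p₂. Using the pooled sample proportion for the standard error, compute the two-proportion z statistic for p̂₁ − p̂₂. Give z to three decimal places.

p̂₁ = 137/433 = 0.31640, p̂₂ = 307/835 = 0.36766.
Pooled p̂ = (137+307)/(433+835) = 444/1268 = 0.35016.
SE = √(p̂(1−p̂)(1/n₁+1/n₂)) = √(0.35016·0.64984·0.00350707) = √(0.000798025) = 0.02825.
z = (0.31640 − 0.36766)/0.02825 = -0.05126/0.02825 = -1.815.

z = -1.815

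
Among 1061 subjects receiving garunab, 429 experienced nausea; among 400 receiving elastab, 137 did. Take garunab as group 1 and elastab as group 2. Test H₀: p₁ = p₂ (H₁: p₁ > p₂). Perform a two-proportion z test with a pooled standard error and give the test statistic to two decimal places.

p̂₁ = 429/1061 = 0.4043, p̂₂ = 137/400 = 0.3425.
Pooled p̂ = (429+137)/(1061+400) = 566/1461 = 0.3874.
SE = √(p̂(1−p̂)(1/n₁+1/n₂)) = √(0.3874·0.6126·0.00344251) = √(0.000816985) = 0.0286.
z = (0.4043 − 0.3425)/0.0286 = 0.0618/0.0286 = 2.16.
p-value = P(Z > 2.163) ≈ 0.0153.

z = 2.16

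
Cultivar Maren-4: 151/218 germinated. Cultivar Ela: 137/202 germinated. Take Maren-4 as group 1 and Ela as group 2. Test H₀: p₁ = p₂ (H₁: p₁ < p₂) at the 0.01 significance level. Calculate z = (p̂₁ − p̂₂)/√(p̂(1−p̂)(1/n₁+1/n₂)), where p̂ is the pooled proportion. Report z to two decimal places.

p̂₁ = 151/218 = 0.6927, p̂₂ = 137/202 = 0.6782.
Pooled p̂ = (151+137)/(218+202) = 288/420 = 0.6857.
SE = √(p̂(1−p̂)(1/n₁+1/n₂)) = √(0.6857·0.3143·0.00953765) = √(0.00205546) = 0.0453.
z = (0.6927 − 0.6782)/0.0453 = 0.0145/0.0453 = 0.32.
p-value = P(Z < 0.319) ≈ 0.6250, so at α = 0.01 we fail to reject H₀.

z = 0.32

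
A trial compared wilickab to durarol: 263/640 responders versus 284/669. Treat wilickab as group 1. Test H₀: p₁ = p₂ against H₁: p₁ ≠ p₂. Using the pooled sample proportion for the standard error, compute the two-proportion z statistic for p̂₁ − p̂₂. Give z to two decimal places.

z = -0.50

p̂₁ = 263/640 = 0.4109, p̂₂ = 284/669 = 0.4245.
Pooled p̂ = (263+284)/(640+669) = 547/1309 = 0.4179.
SE = √(p̂(1−p̂)(1/n₁+1/n₂)) = √(0.4179·0.5821·0.00305727) = √(0.000743698) = 0.0273.
z = (0.4109 − 0.4245)/0.0273 = -0.0136/0.0273 = -0.50.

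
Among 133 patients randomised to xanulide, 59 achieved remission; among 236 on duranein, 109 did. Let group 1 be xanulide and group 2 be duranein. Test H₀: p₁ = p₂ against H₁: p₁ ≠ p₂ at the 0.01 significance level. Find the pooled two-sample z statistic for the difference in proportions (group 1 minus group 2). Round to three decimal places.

p̂₁ = 59/133 ≈ 0.44361, p̂₂ = 109/236 ≈ 0.46186.
Pooled p̂ = (59+109)/(133+236) = 168/369 = 0.45528.
SE = √(0.248001 × 0.0117561) = 0.05400.
z = (0.44361 − 0.46186)/0.05400 = -0.01825/0.05400 = -0.338.
Two-sided p-value ≈ 2·Φ(−0.338) = 0.7353; since p > α = 0.01, fail to reject H₀.

z = -0.338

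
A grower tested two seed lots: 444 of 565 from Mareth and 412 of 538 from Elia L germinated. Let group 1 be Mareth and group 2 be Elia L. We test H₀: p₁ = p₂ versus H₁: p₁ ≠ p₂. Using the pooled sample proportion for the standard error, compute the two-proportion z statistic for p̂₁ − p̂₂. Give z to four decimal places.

z = 0.7981

p̂₁ = 444/565 ≈ 0.785841, p̂₂ = 412/538 ≈ 0.765799.
Pooled p̂ = (444+412)/(565+538) = 856/1103 = 0.776065.
SE = √(p̂(1−p̂)(1/n₁+1/n₂)) = √(0.776065·0.223935·0.00362865) = √(0.000630615) = 0.025112.
z = (0.785841 − 0.765799)/0.025112 = 0.020042/0.025112 = 0.7981.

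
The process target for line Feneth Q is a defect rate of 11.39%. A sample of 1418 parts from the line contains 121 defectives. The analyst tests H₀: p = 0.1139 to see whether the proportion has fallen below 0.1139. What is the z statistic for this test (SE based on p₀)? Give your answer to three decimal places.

p̂ = 121/1418 ≈ 0.085331.
Standard error under H₀: √(0.1139×0.8861/1418) = 0.008437.
z = (0.085331 − 0.1139)/0.008437 = -0.028569/0.008437 = -3.386.

z = -3.386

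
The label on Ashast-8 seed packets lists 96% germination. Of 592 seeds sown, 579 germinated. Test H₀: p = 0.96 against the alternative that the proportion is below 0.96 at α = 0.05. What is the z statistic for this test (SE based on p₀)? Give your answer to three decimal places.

z = 2.240

p̂ = 579/592 ≈ 0.978041.
Under H₀, SE = √(0.96·0.04/592) = √(6.48649e-05) = 0.008054.
z = (0.978041 − 0.96)/0.008054 = 0.018041/0.008054 = 2.240.
p-value = P(Z < 2.240) ≈ 0.9875. With α = 0.05, fail to reject H₀.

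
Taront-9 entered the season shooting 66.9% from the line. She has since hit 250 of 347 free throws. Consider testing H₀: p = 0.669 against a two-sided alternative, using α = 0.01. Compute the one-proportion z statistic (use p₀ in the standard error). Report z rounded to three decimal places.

z = 2.037

p̂ = 250/347 ≈ 0.72046.
SE = √(p₀(1−p₀)/n) = √(0.22144/347) = 0.02526.
z = (0.72046 − 0.669)/0.02526 = 0.05146/0.02526 = 2.037.
p-value = 2·P(Z > 2.037) ≈ 0.0416; since p > α = 0.01, fail to reject H₀.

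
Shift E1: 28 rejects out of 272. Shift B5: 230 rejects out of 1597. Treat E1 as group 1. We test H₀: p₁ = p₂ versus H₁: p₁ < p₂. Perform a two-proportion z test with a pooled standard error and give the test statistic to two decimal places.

p̂₁ = 28/272 ≈ 0.1029, p̂₂ = 230/1597 ≈ 0.1440.
Pooled p̂ = (28+230)/(272+1597) = 258/1869 = 0.1380.
SE = √(p̂(1−p̂)(1/n₁+1/n₂)) = √(0.1380·0.8620·0.00430264) = √(0.000511955) = 0.0226.
z = (0.1029 − 0.1440)/0.0226 = -0.0411/0.0226 = -1.82.

z = -1.82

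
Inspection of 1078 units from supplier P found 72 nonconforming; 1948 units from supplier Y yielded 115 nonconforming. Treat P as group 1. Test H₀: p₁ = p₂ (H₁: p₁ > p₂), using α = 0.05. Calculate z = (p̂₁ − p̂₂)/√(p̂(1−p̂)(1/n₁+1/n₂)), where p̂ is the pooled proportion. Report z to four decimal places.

p̂₁ = 72/1078 ≈ 0.066790, p̂₂ = 115/1948 ≈ 0.059035.
Pooled p̂ = (72+115)/(1078+1948) = 187/3026 = 0.061798.
SE = √(0.0579788 × 0.00144099) = 0.009140.
z = (0.066790 − 0.059035)/0.009140 = 0.007755/0.009140 = 0.8485.
p-value = P(Z > 0.848) ≈ 0.1981, so at α = 0.05 we fail to reject H₀.

z = 0.8485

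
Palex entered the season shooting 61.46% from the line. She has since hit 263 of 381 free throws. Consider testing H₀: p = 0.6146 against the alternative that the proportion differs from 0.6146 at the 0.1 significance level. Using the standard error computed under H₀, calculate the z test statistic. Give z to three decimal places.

p̂ = 263/381 ≈ 0.69029.
Standard error under H₀: √(0.6146×0.3854/381) = 0.02493.
z = (0.69029 − 0.6146)/0.02493 = 0.07569/0.02493 = 3.036.
p-value = 2·P(Z > 3.036) ≈ 0.0024, so at α = 0.1 we reject H₀.

z = 3.036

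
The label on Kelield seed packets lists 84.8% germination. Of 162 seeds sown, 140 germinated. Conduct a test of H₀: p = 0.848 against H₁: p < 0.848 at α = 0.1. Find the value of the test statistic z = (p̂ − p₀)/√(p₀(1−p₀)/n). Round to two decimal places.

z = 0.57

p̂ = 140/162 ≈ 0.8642.
Standard error under H₀: √(0.848×0.152/162) = 0.0282.
z = (0.8642 − 0.848)/0.0282 = 0.0162/0.0282 = 0.57.
p-value = P(Z < 0.574) ≈ 0.7171, so at α = 0.1 we fail to reject H₀.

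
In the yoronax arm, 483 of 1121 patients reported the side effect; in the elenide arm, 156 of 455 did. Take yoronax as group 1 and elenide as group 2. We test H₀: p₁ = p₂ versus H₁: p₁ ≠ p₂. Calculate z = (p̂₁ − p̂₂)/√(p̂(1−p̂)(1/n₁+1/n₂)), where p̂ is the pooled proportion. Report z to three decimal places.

z = 3.225

p̂₁ = 483/1121 = 0.43087, p̂₂ = 156/455 = 0.34286.
Pooled p̂ = (483+156)/(1121+455) = 639/1576 = 0.40546.
SE = √(0.241062 × 0.00308986) = 0.02729.
z = (0.43087 − 0.34286)/0.02729 = 0.08801/0.02729 = 3.225.
Two-sided p-value ≈ 2·Φ(−3.225) = 0.0013.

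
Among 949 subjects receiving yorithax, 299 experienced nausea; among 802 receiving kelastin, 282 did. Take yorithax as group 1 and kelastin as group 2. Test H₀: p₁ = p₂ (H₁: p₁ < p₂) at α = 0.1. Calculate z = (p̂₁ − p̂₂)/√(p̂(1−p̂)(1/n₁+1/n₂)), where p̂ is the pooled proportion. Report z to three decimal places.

p̂₁ = 299/949 ≈ 0.315068, p̂₂ = 282/802 ≈ 0.351621.
Pooled p̂ = (299+282)/(949+802) = 581/1751 = 0.331810.
SE = √(0.221712 × 0.00230062) = 0.022585.
z = (0.315068 − 0.351621)/0.022585 = -0.036553/0.022585 = -1.618.
p-value = P(Z < -1.618) ≈ 0.0528; since p < α = 0.1, reject H₀.

z = -1.618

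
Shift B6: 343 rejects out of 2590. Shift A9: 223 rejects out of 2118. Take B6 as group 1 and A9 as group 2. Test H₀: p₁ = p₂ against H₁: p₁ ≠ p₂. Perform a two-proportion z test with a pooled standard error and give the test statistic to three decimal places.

z = 2.849

p̂₁ = 343/2590 = 0.132432, p̂₂ = 223/2118 = 0.105288.
Pooled p̂ = (343+223)/(2590+2118) = 566/4708 = 0.120221.
SE = √(p̂(1−p̂)(1/n₁+1/n₂)) = √(0.120221·0.879779·0.000858244) = √(9.07746e-05) = 0.009528.
z = (0.132432 − 0.105288)/0.009528 = 0.027144/0.009528 = 2.849.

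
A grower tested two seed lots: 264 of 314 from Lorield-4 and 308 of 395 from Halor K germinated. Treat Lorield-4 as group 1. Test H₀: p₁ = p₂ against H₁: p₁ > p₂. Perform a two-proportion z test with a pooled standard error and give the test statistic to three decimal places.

p̂₁ = 264/314 = 0.84076, p̂₂ = 308/395 = 0.77975.
Pooled p̂ = (264+308)/(314+395) = 572/709 = 0.80677.
SE = √(0.155892 × 0.00571636) = 0.02985.
z = (0.84076 − 0.77975)/0.02985 = 0.06101/0.02985 = 2.044.
p-value = P(Z > 2.044) ≈ 0.0205.

z = 2.044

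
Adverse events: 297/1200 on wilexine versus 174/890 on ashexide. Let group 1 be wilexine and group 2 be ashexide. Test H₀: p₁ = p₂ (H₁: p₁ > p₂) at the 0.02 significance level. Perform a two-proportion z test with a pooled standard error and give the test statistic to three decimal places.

z = 2.813

p̂₁ = 297/1200 = 0.24750, p̂₂ = 174/890 = 0.19551.
Pooled p̂ = (297+174)/(1200+890) = 471/2090 = 0.22536.
SE = √(0.174572 × 0.00195693) = 0.01848.
z = (0.24750 − 0.19551)/0.01848 = 0.05199/0.01848 = 2.813.
p-value = P(Z > 2.813) ≈ 0.0025. With α = 0.02, reject H₀.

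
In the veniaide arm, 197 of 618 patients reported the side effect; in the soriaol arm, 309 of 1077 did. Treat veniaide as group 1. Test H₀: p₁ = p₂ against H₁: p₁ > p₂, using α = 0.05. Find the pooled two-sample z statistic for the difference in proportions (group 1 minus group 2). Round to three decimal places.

z = 1.380

p̂₁ = 197/618 ≈ 0.31877, p̂₂ = 309/1077 ≈ 0.28691.
Pooled p̂ = (197+309)/(618+1077) = 506/1695 = 0.29853.
SE = √(p̂(1−p̂)(1/n₁+1/n₂)) = √(0.29853·0.70147·0.00254663) = √(0.000533284) = 0.02309.
z = (0.31877 − 0.28691)/0.02309 = 0.03186/0.02309 = 1.380.
p-value = P(Z > 1.380) ≈ 0.0838, so at α = 0.05 we fail to reject H₀.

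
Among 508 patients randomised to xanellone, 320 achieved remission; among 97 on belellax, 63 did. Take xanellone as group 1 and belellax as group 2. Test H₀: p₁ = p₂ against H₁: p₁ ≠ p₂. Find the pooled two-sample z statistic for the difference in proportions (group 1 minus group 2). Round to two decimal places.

z = -0.37

p̂₁ = 320/508 = 0.6299, p̂₂ = 63/97 = 0.6495.
Pooled p̂ = (320+63)/(508+97) = 383/605 = 0.6331.
SE = √(0.232296 × 0.0122778) = 0.0534.
z = (0.6299 − 0.6495)/0.0534 = -0.0196/0.0534 = -0.37.
Two-sided p-value ≈ 2·Φ(−0.366) = 0.7141.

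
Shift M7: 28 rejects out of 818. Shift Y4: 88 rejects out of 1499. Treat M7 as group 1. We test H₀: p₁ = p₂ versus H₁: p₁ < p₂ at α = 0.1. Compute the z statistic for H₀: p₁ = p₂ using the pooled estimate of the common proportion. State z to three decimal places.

z = -2.582

p̂₁ = 28/818 ≈ 0.03423, p̂₂ = 88/1499 ≈ 0.05871.
Pooled p̂ = (28+88)/(818+1499) = 116/2317 = 0.05006.
SE = √(p̂(1−p̂)(1/n₁+1/n₂)) = √(0.05006·0.94994·0.00188961) = √(8.98663e-05) = 0.00948.
z = (0.03423 − 0.05871)/0.00948 = -0.02448/0.00948 = -2.582.
p-value = P(Z < -2.582) ≈ 0.0049; since p < α = 0.1, reject H₀.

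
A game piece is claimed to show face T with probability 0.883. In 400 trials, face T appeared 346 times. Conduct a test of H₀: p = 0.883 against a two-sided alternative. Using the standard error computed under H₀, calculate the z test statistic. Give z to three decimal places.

z = -1.120

p̂ = 346/400 ≈ 0.86500.
Standard error under H₀: √(0.883×0.117/400) = 0.01607.
z = (0.86500 − 0.883)/0.01607 = -0.01800/0.01607 = -1.120.
p-value = 2·P(Z > 1.120) ≈ 0.2627.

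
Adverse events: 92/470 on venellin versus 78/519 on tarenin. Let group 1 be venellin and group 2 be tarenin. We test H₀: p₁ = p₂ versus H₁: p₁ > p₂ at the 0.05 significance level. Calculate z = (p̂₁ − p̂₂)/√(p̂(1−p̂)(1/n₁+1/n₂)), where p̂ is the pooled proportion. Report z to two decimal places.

p̂₁ = 92/470 = 0.1957, p̂₂ = 78/519 = 0.1503.
Pooled p̂ = (92+78)/(470+519) = 170/989 = 0.1719.
SE = √(0.142344 × 0.00405444) = 0.0240.
z = (0.1957 − 0.1503)/0.0240 = 0.0454/0.0240 = 1.89.
p-value = P(Z > 1.892) ≈ 0.0292. With α = 0.05, reject H₀.

z = 1.89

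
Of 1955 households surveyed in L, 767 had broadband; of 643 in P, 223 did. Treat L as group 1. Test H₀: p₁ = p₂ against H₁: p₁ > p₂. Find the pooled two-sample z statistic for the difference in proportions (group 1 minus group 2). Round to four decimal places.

z = 2.0616

p̂₁ = 767/1955 = 0.392327, p̂₂ = 223/643 = 0.346812.
Pooled p̂ = (767+223)/(1955+643) = 990/2598 = 0.381062.
SE = √(p̂(1−p̂)(1/n₁+1/n₂)) = √(0.381062·0.618938·0.00206672) = √(0.000487444) = 0.022078.
z = (0.392327 − 0.346812)/0.022078 = 0.045515/0.022078 = 2.0616.
p-value = P(Z > 2.062) ≈ 0.0196.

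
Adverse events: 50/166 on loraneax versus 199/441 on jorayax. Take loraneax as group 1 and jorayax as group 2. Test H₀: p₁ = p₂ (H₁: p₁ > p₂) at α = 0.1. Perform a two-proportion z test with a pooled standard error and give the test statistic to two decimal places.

z = -3.35

p̂₁ = 50/166 ≈ 0.3012, p̂₂ = 199/441 ≈ 0.4512.
Pooled p̂ = (50+199)/(166+441) = 249/607 = 0.4102.
SE = √(0.241939 × 0.00829167) = 0.0448.
z = (0.3012 − 0.4512)/0.0448 = -0.1500/0.0448 = -3.35.
p-value = P(Z > -3.350) ≈ 0.9996; since p > α = 0.1, fail to reject H₀.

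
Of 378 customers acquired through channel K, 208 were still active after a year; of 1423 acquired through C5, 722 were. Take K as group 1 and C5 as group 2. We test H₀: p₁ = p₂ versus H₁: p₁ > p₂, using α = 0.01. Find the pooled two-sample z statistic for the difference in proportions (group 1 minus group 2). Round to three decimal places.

p̂₁ = 208/378 ≈ 0.55026, p̂₂ = 722/1423 ≈ 0.50738.
Pooled p̂ = (208+722)/(378+1423) = 930/1801 = 0.51638.
SE = √(p̂(1−p̂)(1/n₁+1/n₂)) = √(0.51638·0.48362·0.00334824) = √(0.000836163) = 0.02892.
z = (0.55026 − 0.50738)/0.02892 = 0.04288/0.02892 = 1.483.
p-value = P(Z > 1.483) ≈ 0.0690; since p > α = 0.01, fail to reject H₀.

z = 1.483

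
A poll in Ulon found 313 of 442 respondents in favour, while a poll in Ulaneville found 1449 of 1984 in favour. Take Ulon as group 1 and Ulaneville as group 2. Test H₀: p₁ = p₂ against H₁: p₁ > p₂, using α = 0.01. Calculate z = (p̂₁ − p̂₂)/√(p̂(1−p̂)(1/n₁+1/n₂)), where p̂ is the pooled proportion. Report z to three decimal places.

p̂₁ = 313/442 = 0.70814, p̂₂ = 1449/1984 = 0.73034.
Pooled p̂ = (313+1449)/(442+1984) = 1762/2426 = 0.72630.
SE = √(p̂(1−p̂)(1/n₁+1/n₂)) = √(0.72630·0.27370·0.00276648) = √(0.000549945) = 0.02345.
z = (0.70814 − 0.73034)/0.02345 = -0.02220/0.02345 = -0.947.
p-value = P(Z > -0.947) ≈ 0.8281, so at α = 0.01 we fail to reject H₀.

z = -0.947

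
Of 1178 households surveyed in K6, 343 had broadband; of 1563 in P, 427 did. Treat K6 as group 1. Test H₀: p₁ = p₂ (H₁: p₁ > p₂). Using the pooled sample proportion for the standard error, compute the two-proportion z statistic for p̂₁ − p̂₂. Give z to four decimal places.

z = 1.0368

p̂₁ = 343/1178 = 0.2911715, p̂₂ = 427/1563 = 0.2731926.
Pooled p̂ = (343+427)/(1178+1563) = 770/2741 = 0.2809194.
SE = √(0.202004 × 0.00148869) = 0.0173413.
z = (0.2911715 − 0.2731926)/0.0173413 = 0.0179789/0.0173413 = 1.0368.
p-value = P(Z > 1.037) ≈ 0.1499.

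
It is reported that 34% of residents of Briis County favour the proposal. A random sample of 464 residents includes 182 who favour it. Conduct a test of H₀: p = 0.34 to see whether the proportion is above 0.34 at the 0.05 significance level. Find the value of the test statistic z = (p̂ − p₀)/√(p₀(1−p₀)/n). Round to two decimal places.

p̂ = 182/464 = 0.39224.
Under H₀, SE = √(0.34·0.66/464) = √(0.000483621) = 0.02199.
z = (0.39224 − 0.34)/0.02199 = 0.05224/0.02199 = 2.38.
p-value = P(Z > 2.376) ≈ 0.0088; since p < α = 0.05, reject H₀.

z = 2.38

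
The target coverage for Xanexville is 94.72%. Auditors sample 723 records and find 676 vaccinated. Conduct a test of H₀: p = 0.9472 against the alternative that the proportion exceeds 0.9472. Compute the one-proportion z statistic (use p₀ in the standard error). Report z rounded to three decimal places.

p̂ = 676/723 = 0.93499.
SE = √(p₀(1−p₀)/n) = √(0.050012/723) = 0.00832.
z = (0.93499 − 0.9472)/0.00832 = -0.01221/0.00832 = -1.468.
p-value = P(Z > -1.468) ≈ 0.9289.

z = -1.468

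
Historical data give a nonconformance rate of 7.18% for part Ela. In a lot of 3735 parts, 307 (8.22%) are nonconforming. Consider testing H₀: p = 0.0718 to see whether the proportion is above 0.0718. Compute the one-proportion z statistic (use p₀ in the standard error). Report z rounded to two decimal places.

p̂ = 307/3735 ≈ 0.08220.
Standard error under H₀: √(0.0718×0.9282/3735) = 0.00422.
z = (0.08220 − 0.0718)/0.00422 = 0.01040/0.00422 = 2.46.

z = 2.46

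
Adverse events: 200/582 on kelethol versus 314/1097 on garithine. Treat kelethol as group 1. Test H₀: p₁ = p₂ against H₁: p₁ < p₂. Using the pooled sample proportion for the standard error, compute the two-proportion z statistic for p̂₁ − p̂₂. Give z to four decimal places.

p̂₁ = 200/582 ≈ 0.343643, p̂₂ = 314/1097 ≈ 0.286235.
Pooled p̂ = (200+314)/(582+1097) = 514/1679 = 0.306135.
SE = √(0.212416 × 0.00262979) = 0.023635.
z = (0.343643 − 0.286235)/0.023635 = 0.057408/0.023635 = 2.4289.

z = 2.4289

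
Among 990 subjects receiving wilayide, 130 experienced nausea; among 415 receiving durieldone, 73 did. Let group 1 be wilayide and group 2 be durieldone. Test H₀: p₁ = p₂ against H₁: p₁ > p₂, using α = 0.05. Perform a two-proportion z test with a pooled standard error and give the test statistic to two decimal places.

p̂₁ = 130/990 = 0.1313, p̂₂ = 73/415 = 0.1759.
Pooled p̂ = (130+73)/(990+415) = 203/1405 = 0.1445.
SE = √(0.123608 × 0.00341974) = 0.0206.
z = (0.1313 − 0.1759)/0.0206 = -0.0446/0.0206 = -2.17.
p-value = P(Z > -2.169) ≈ 0.9850, so at α = 0.05 we fail to reject H₀.

z = -2.17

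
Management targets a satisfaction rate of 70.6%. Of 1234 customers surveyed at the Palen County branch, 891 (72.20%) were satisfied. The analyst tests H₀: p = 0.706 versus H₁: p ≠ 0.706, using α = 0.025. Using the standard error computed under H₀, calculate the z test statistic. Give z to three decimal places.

z = 1.237

p̂ = 891/1234 = 0.72204.
Standard error under H₀: √(0.706×0.294/1234) = 0.01297.
z = (0.72204 − 0.706)/0.01297 = 0.01604/0.01297 = 1.237.
Two-sided p-value ≈ 2·Φ(−1.237) = 0.2161; since p > α = 0.025, fail to reject H₀.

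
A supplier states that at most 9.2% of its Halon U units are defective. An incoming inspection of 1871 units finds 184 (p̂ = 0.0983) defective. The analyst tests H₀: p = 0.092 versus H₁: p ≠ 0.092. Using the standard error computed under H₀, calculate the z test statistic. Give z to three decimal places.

z = 0.949

p̂ = 184/1871 = 0.09834.
Standard error under H₀: √(0.092×0.908/1871) = 0.00668.
z = (0.09834 − 0.092)/0.00668 = 0.00634/0.00668 = 0.949.
p-value = 2·P(Z > 0.949) ≈ 0.3425.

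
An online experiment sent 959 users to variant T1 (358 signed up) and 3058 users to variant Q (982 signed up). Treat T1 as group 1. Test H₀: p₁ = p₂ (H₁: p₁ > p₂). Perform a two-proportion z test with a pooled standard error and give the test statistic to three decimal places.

p̂₁ = 358/959 = 0.373306, p̂₂ = 982/3058 = 0.321125.
Pooled p̂ = (358+982)/(959+3058) = 1340/4017 = 0.333582.
SE = √(0.222305 × 0.00136976) = 0.017450.
z = (0.373306 − 0.321125)/0.017450 = 0.052181/0.017450 = 2.990.
p-value = P(Z > 2.990) ≈ 0.0014.

z = 2.990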